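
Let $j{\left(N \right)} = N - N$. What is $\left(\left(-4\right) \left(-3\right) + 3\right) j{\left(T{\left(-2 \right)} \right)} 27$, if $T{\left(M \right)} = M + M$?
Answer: $0$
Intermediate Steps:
$T{\left(M \right)} = 2 M$
$j{\left(N \right)} = 0$
$\left(\left(-4\right) \left(-3\right) + 3\right) j{\left(T{\left(-2 \right)} \right)} 27 = \left(\left(-4\right) \left(-3\right) + 3\right) 0 \cdot 27 = \left(12 + 3\right) 0 \cdot 27 = 15 \cdot 0 \cdot 27 = 0 \cdot 27 = 0$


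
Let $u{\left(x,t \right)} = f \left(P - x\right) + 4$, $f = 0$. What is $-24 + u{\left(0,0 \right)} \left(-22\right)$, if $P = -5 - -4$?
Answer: $-112$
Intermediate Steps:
$P = -1$ ($P = -5 + 4 = -1$)
$u{\left(x,t \right)} = 4$ ($u{\left(x,t \right)} = 0 \left(-1 - x\right) + 4 = 0 + 4 = 4$)
$-24 + u{\left(0,0 \right)} \left(-22\right) = -24 + 4 \left(-22\right) = -24 - 88 = -112$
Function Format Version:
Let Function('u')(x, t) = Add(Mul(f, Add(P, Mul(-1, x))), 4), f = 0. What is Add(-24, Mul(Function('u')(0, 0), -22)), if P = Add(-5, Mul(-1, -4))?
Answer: -112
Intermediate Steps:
P = -1 (P = Add(-5, 4) = -1)
Function('u')(x, t) = 4 (Function('u')(x, t) = Add(Mul(0, Add(-1, Mul(-1, x))), 4) = Add(0, 4) = 4)
Add(-24, Mul(Function('u')(0, 0), -22)) = Add(-24, Mul(4, -22)) = Add(-24, -88) = -112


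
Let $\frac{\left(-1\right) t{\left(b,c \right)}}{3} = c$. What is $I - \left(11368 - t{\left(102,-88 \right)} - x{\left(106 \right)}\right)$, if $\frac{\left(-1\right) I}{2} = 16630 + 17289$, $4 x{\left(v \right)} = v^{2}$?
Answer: $-76133$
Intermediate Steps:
$t{\left(b,c \right)} = - 3 c$
$x{\left(v \right)} = \frac{v^{2}}{4}$
$I = -67838$ ($I = - 2 \left(16630 + 17289\right) = \left(-2\right) 33919 = -67838$)
$I - \left(11368 - t{\left(102,-88 \right)} - x{\left(106 \right)}\right) = -67838 - \left(11104 - 2809\right) = -67838 + \left(\left(\frac{1}{4} \cdot 11236 + 264\right) - 11368\right) = -67838 + \left(\left(2809 + 264\right) - 11368\right) = -67838 + \left(3073 - 11368\right) = -67838 - 8295 = -76133$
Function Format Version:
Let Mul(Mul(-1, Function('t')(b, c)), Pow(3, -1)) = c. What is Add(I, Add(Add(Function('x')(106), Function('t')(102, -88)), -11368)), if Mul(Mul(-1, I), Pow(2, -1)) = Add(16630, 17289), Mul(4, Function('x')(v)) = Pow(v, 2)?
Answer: -76133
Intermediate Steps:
Function('t')(b, c) = Mul(-3, c)
Function('x')(v) = Mul(Rational(1, 4), Pow(v, 2))
I = -67838 (I = Mul(-2, Add(16630, 17289)) = Mul(-2, 33919) = -67838)
Add(I, Add(Add(Function('x')(106), Function('t')(102, -88)), -11368)) = Add(-67838, Add(Add(Mul(Rational(1, 4), Pow(106, 2)), Mul(-3, -88)), -11368)) = Add(-67838, Add(Add(Mul(Rational(1, 4), 11236), 264), -11368)) = Add(-67838, Add(Add(2809, 264), -11368)) = Add(-67838, Add(3073, -11368)) = Add(-67838, -8295) = -76133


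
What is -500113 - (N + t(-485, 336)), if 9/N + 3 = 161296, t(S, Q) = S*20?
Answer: -79100184018/161293 ≈ -4.9041e+5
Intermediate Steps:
t(S, Q) = 20*S
N = 9/161293 (N = 9/(-3 + 161296) = 9/161293 ≈ 5.5799e-5)
-500113 - (N + t(-485, 336)) = -500113 - (9/161293 + 20*(-485)) = -500113 - (9/161293 - 9700) = -500113 - 1*(-1564542091/161293) = -500113 + 1564542091/161293 = -79100184018/161293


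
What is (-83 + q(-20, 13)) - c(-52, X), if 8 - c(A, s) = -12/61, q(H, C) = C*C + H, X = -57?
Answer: 3526/61 ≈ 57.803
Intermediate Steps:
q(H, C) = H + C² (q(H, C) = C² + H = H + C²)
c(A, s) = 500/61 (c(A, s) = 8 - (-12)/61 = 8 - 1*(-12/61) = 8 + 12/61 = 500/61)
(-83 + q(-20, 13)) - c(-52, X) = (-83 + (-20 + 13²)) - 1*500/61 = (-83 + (-20 + 169)) - 500/61 = (-83 + 149) - 500/61 = 66 - 500/61 = 3526/61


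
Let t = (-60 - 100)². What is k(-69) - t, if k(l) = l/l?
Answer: -25599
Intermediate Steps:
k(l) = 1
t = 25600 (t = (-160)² = 25600)
k(-69) - t = 1 - 1*25600 = 1 - 25600 = -25599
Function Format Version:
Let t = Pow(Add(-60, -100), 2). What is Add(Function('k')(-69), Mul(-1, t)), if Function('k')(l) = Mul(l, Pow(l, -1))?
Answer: -25599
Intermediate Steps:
Function('k')(l) = 1
t = 25600 (t = Pow(-160, 2) = 25600)
Add(Function('k')(-69), Mul(-1, t)) = Add(1, Mul(-1, 25600)) = Add(1, -25600) = -25599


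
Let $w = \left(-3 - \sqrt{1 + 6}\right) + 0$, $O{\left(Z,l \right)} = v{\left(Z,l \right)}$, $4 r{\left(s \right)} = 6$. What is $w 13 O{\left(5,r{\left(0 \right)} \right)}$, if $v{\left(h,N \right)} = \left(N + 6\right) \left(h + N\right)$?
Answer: $- \frac{7605}{4} - \frac{2535 \sqrt{7}}{4} \approx -3578.0$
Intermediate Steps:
$v{\left(h,N \right)} = \left(6 + N\right) \left(N + h\right)$
$r{\left(s \right)} = \frac{3}{2}$ ($r{\left(s \right)} = \frac{1}{4} \cdot 6 = \frac{3}{2}$)
$O{\left(Z,l \right)} = l^{2} + 6 Z + 6 l + Z l$ ($O{\left(Z,l \right)} = l^{2} + 6 l + 6 Z + l Z = l^{2} + 6 l + 6 Z + Z l = l^{2} + 6 Z + 6 l + Z l$)
$w = -3 - \sqrt{7}$ ($w = \left(-3 - \sqrt{7}\right) + 0 = -3 - \sqrt{7} \approx -5.6458$)
$w 13 O{\left(5,r{\left(0 \right)} \right)} = \left(-3 - \sqrt{7}\right) 13 \left(\left(\frac{3}{2}\right)^{2} + 6 \cdot 5 + 6 \cdot \frac{3}{2} + 5 \cdot \frac{3}{2}\right) = \left(-39 - 13 \sqrt{7}\right) \left(\frac{9}{4} + 30 + 9 + \frac{15}{2}\right) = \left(-39 - 13 \sqrt{7}\right) \frac{195}{4} = - \frac{7605}{4} - \frac{2535 \sqrt{7}}{4}$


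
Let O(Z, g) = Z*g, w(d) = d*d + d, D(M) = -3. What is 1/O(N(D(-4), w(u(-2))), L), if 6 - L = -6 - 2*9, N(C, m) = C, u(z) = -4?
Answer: -1/90 ≈ -0.011111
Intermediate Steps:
w(d) = d + d² (w(d) = d² + d = d + d²)
L = 30 (L = 6 - (-6 - 2*9) = 6 - (-6 - 18) = 6 - 1*(-24) = 6 + 24 = 30)
1/O(N(D(-4), w(u(-2))), L) = 1/(-3*30) = 1/(-90) = -1/90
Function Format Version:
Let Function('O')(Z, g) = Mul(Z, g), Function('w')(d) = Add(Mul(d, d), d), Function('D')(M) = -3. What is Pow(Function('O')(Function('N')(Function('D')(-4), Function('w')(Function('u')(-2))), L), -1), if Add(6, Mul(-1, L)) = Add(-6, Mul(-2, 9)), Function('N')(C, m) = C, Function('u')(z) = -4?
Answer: Rational(-1, 90) ≈ -0.011111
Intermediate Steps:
Function('w')(d) = Add(d, Pow(d, 2)) (Function('w')(d) = Add(Pow(d, 2), d) = Add(d, Pow(d, 2)))
L = 30 (L = Add(6, Mul(-1, Add(-6, Mul(-2, 9)))) = Add(6, Mul(-1, Add(-6, -18))) = Add(6, Mul(-1, -24)) = Add(6, 24) = 30)
Pow(Function('O')(Function('N')(Function('D')(-4), Function('w')(Function('u')(-2))), L), -1) = Pow(Mul(-3, 30), -1) = Pow(-90, -1) = Rational(-1, 90)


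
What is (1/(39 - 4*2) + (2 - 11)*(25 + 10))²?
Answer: 95335696/961 ≈ 99205.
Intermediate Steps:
(1/(39 - 4*2) + (2 - 11)*(25 + 10))² = (1/(39 - 8) - 9*35)² = (1/31 - 315)² = (-9764/31)² = 95335696/961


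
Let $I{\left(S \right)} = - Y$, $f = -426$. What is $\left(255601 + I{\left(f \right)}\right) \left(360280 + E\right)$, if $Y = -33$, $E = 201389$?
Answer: $143581693146$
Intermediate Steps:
$I{\left(S \right)} = 33$ ($I{\left(S \right)} = \left(-1\right) \left(-33\right) = 33$)
$\left(255601 + I{\left(f \right)}\right) \left(360280 + E\right) = \left(255601 + 33\right) \left(360280 + 201389\right) = 255634 \cdot 561669 = 143581693146$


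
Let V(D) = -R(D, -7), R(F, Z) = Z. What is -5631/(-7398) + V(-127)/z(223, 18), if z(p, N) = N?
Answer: 1418/1233 ≈ 1.1500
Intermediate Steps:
V(D) = 7 (V(D) = -1*(-7) = 7)
-5631/(-7398) + V(-127)/z(223, 18) = -5631/(-7398) + 7/18 = -5631*(-1/7398) + 7*(1/18) = 1877/2466 + 7/18 = 1418/1233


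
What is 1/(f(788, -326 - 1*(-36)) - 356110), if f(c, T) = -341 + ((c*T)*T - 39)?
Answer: 1/65914310 ≈ 1.5171e-8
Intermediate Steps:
f(c, T) = -380 + c*T² (f(c, T) = -341 + ((T*c)*T - 39) = -341 + (c*T² - 39) = -341 + (-39 + c*T²) = -380 + c*T²)
1/(f(788, -326 - 1*(-36)) - 356110) = 1/((-380 + 788*(-326 - 1*(-36))²) - 356110) = 1/((-380 + 788*(-326 + 36)²) - 356110) = 1/((-380 + 788*(-290)²) - 356110) = 1/((-380 + 788*84100) - 356110) = 1/((-380 + 66270800) - 356110) = 1/(66270420 - 356110) = 1/65914310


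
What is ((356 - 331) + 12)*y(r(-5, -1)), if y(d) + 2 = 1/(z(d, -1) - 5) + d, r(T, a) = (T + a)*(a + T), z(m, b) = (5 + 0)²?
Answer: 25197/20 ≈ 1259.8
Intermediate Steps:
z(m, b) = 25 (z(m, b) = 5² = 25)
r(T, a) = (T + a)² (r(T, a) = (T + a)*(T + a) = (T + a)²)
y(d) = -39/20 + d (y(d) = -2 + (1/(25 - 5) + d) = -2 + (1/20 + d) = -39/20 + d)
((356 - 331) + 12)*y(r(-5, -1)) = ((356 - 331) + 12)*(-39/20 + (-5 - 1)²) = (25 + 12)*(-39/20 + (-6)²) = 37*(-39/20 + 36) = 37*(681/20) = 25197/20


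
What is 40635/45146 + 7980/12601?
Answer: 872306715/568884746 ≈ 1.5334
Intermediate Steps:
40635/45146 + 7980/12601 = 872306715/568884746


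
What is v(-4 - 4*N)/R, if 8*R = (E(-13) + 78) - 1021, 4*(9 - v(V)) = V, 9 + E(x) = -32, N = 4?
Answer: -14/123 ≈ -0.11382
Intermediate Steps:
E(x) = -41 (E(x) = -9 - 32 = -41)
v(V) = 9 - V/4
R = -123 (R = ((-41 + 78) - 1021)/8 = (37 - 1021)/8 = (⅛)*(-984) = -123)
v(-4 - 4*N)/R = (9 - (-4 - 4*4)/4)/(-123) = (9 - (-4 - 16)/4)*(-1/123) = (9 - ¼*(-20))*(-1/123) = (9 + 5)*(-1/123) = 14*(-1/123) = -14/123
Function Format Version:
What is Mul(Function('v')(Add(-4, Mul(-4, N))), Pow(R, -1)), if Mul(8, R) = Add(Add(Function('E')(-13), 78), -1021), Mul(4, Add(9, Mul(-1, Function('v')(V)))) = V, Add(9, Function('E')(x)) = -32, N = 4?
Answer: Rational(-14, 123) ≈ -0.11382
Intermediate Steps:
Function('E')(x) = -41 (Function('E')(x) = Add(-9, -32) = -41)
Function('v')(V) = Add(9, Mul(Rational(-1, 4), V))
R = -123 (R = Mul(Rational(1, 8), Add(Add(-41, 78), -1021)) = Mul(Rational(1, 8), Add(37, -1021)) = Mul(Rational(1, 8), -984) = -123)
Mul(Function('v')(Add(-4, Mul(-4, N))), Pow(R, -1)) = Mul(Add(9, Mul(Rational(-1, 4), Add(-4, Mul(-4, 4)))), Pow(-123, -1)) = Mul(Add(9, Mul(Rational(-1, 4), Add(-4, -16))), Rational(-1, 123)) = Mul(Add(9, Mul(Rational(-1, 4), -20)), Rational(-1, 123)) = Mul(Add(9, 5), Rational(-1, 123)) = Mul(14, Rational(-1, 123)) = Rational(-14, 123)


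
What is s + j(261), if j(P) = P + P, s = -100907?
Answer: -100385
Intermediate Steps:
j(P) = 2*P
s + j(261) = -100907 + 2*261 = -100907 + 522 = -100385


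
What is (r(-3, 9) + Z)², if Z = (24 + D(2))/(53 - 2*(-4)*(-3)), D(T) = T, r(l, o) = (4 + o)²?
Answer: 24275329/841 ≈ 28865.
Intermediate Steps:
Z = 26/29 (Z = (24 + 2)/(53 - 2*(-4)*(-3)) = 26/(53 + 8*(-3)) = 26/(53 - 24) = 26/29 ≈ 0.89655)
(r(-3, 9) + Z)² = ((4 + 9)² + 26/29)² = (13² + 26/29)² = (169 + 26/29)² = (4927/29)² = 24275329/841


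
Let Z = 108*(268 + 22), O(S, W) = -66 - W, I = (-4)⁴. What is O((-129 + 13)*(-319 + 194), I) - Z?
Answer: -31642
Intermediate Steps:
I = 256
Z = 31320 (Z = 108*290 = 31320)
O((-129 + 13)*(-319 + 194), I) - Z = (-66 - 1*256) - 1*31320 = (-66 - 256) - 31320 = -322 - 31320 = -31642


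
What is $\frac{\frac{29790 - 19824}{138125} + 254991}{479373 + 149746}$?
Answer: $\frac{35220641841}{86897061875} \approx 0.40531$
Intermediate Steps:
$\frac{\frac{29790 - 19824}{138125} + 254991}{479373 + 149746} = \frac{\left(29790 - 19824\right) \frac{1}{138125} + 254991}{629119} = \left(9966 \cdot \frac{1}{138125} + 254991\right) \frac{1}{629119} = \left(\frac{9966}{138125} + 254991\right) \frac{1}{629119} = \frac{35220641841}{138125} \cdot \frac{1}{629119} = \frac{35220641841}{86897061875}$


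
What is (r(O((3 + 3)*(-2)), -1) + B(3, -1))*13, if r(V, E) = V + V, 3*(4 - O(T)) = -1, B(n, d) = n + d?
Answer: 416/3 ≈ 138.67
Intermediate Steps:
B(n, d) = d + n
O(T) = 13/3 (O(T) = 4 - 1/3*(-1) = 4 + 1/3 = 13/3)
r(V, E) = 2*V
(r(O((3 + 3)*(-2)), -1) + B(3, -1))*13 = (2*(13/3) + (-1 + 3))*13 = (26/3 + 2)*13 = (32/3)*13 = 416/3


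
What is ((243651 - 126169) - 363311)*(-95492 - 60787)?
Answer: 38417910291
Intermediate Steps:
((243651 - 126169) - 363311)*(-95492 - 60787) = (117482 - 363311)*(-156279) = -245829*(-156279) = 38417910291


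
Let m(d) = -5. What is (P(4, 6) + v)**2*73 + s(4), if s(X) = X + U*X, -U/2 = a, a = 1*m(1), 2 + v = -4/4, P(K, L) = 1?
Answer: 336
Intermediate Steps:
v = -3 (v = -2 - 4/4 = -2 - 4*1/4 = -2 - 1 = -3)
a = -5 (a = 1*(-5) = -5)
U = 10 (U = -2*(-5) = 10)
s(X) = 11*X (s(X) = X + 10*X = 11*X)
(P(4, 6) + v)**2*73 + s(4) = (1 - 3)**2*73 + 11*4 = (-2)**2*73 + 44 = 4*73 + 44 = 292 + 44 = 336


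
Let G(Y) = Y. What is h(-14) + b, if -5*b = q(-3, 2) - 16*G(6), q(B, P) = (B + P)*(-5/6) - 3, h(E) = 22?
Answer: 1249/30 ≈ 41.633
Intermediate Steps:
q(B, P) = -3 - 5*B/6 - 5*P/6 (q(B, P) = (B + P)*(-5*1/6) - 3 = (B + P)*(-5/6) - 3 = (-5*B/6 - 5*P/6) - 3 = -3 - 5*B/6 - 5*P/6)
b = 589/30 (b = -((-3 - 5/6*(-3) - 5/6*2) - 16*6)/5 = -((-3 + 5/2 - 5/3) - 96)/5 = -(-13/6 - 96)/5 = -1/5*(-589/6) = 589/30 ≈ 19.633)
h(-14) + b = 22 + 589/30 = 1249/30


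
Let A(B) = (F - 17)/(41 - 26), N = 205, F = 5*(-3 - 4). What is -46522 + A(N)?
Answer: -697882/15 ≈ -46525.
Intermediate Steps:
F = -35 (F = 5*(-7) = -35)
A(B) = -52/15 (A(B) = (-35 - 17)/(41 - 26) = -52/15)
-46522 + A(N) = -46522 - 52/15 = -697882/15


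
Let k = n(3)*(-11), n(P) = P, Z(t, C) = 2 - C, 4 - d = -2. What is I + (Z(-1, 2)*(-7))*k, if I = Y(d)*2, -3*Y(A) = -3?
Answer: 2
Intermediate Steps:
d = 6 (d = 4 - 1*(-2) = 4 + 2 = 6)
Y(A) = 1 (Y(A) = -1/3*(-3) = 1)
I = 2 (I = 1*2 = 2)
k = -33 (k = 3*(-11) = -33)
I + (Z(-1, 2)*(-7))*k = 2 + ((2 - 1*2)*(-7))*(-33) = 2 + ((2 - 2)*(-7))*(-33) = 2 + (0*(-7))*(-33) = 2 + 0*(-33) = 2 + 0 = 2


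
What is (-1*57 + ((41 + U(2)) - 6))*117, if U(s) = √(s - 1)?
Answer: -2457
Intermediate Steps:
U(s) = √(-1 + s)
(-1*57 + ((41 + U(2)) - 6))*117 = (-1*57 + ((41 + √(-1 + 2)) - 6))*117 = (-57 + ((41 + √1) - 6))*117 = (-57 + ((41 + 1) - 6))*117 = (-57 + (42 - 6))*117 = (-57 + 36)*117 = -21*117 = -2457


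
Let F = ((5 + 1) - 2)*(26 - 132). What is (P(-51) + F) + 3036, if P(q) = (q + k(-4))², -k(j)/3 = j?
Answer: 4133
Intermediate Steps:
k(j) = -3*j
P(q) = (12 + q)² (P(q) = (q - 3*(-4))² = (q + 12)² = (12 + q)²)
F = -424 (F = (6 - 2)*(-106) = 4*(-106) = -424)
(P(-51) + F) + 3036 = ((12 - 51)² - 424) + 3036 = ((-39)² - 424) + 3036 = (1521 - 424) + 3036 = 1097 + 3036 = 4133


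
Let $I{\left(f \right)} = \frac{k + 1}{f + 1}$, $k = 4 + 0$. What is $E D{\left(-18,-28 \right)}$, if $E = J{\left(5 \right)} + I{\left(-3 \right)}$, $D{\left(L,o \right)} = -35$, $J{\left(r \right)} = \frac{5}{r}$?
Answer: $\frac{105}{2} \approx 52.5$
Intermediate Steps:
$k = 4$
$I{\left(f \right)} = \frac{5}{1 + f}$ ($I{\left(f \right)} = \frac{4 + 1}{f + 1} = \frac{5}{1 + f}$)
$E = - \frac{3}{2}$ ($E = \frac{5}{5} + \frac{5}{1 - 3} = 5 \cdot \frac{1}{5} + \frac{5}{-2} = 1 + 5 \left(- \frac{1}{2}\right) = 1 - \frac{5}{2} = - \frac{3}{2} \approx -1.5$)
$E D{\left(-18,-28 \right)} = \left(- \frac{3}{2}\right) \left(-35\right) = \frac{105}{2}$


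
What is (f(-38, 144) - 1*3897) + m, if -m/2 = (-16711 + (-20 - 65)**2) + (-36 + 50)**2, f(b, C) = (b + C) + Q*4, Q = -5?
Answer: 14769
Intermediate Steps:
f(b, C) = -20 + C + b (f(b, C) = (b + C) - 5*4 = (C + b) - 20 = -20 + C + b)
m = 18580 (m = -2*((-16711 + (-20 - 65)**2) + (-36 + 50)**2) = -2*((-16711 + (-85)**2) + 14**2) = -2*((-16711 + 7225) + 196) = -2*(-9486 + 196) = -2*(-9290) = 18580)
(f(-38, 144) - 1*3897) + m = ((-20 + 144 - 38) - 1*3897) + 18580 = (86 - 3897) + 18580 = -3811 + 18580 = 14769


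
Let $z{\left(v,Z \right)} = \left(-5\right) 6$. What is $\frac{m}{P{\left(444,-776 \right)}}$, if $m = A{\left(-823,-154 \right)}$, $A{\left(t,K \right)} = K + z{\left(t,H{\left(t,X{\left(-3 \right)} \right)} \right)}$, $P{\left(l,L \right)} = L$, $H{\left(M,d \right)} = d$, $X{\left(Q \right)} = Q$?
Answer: $\frac{23}{97} \approx 0.23711$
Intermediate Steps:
$z{\left(v,Z \right)} = -30$
$A{\left(t,K \right)} = -30 + K$ ($A{\left(t,K \right)} = K - 30 = -30 + K$)
$m = -184$ ($m = -30 - 154 = -184$)
$\frac{m}{P{\left(444,-776 \right)}} = - \frac{184}{-776} = \left(-184\right) \left(- \frac{1}{776}\right) = \frac{23}{97}$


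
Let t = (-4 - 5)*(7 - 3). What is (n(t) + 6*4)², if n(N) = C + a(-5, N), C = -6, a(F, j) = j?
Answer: 324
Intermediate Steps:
t = -36 (t = -9*4 = -36)
n(N) = -6 + N
(n(t) + 6*4)² = ((-6 - 36) + 6*4)² = (-42 + 24)² = (-18)² = 324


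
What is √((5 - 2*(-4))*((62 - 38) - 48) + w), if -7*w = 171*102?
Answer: I*√137382/7 ≈ 52.95*I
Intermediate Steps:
w = -17442/7 (w = -171*102/7 = -⅐*17442 = -17442/7 ≈ -2491.7)
√((5 - 2*(-4))*((62 - 38) - 48) + w) = √((5 - 2*(-4))*((62 - 38) - 48) - 17442/7) = √((5 + 8)*(24 - 48) - 17442/7) = √(13*(-24) - 17442/7) = √(-312 - 17442/7) = √(-19626/7) = I*√137382/7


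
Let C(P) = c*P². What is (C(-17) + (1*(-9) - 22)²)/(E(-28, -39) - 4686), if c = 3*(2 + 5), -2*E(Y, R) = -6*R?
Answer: -7030/4803 ≈ -1.4637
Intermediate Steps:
E(Y, R) = 3*R (E(Y, R) = -(-3)*R = 3*R)
c = 21 (c = 3*7 = 21)
C(P) = 21*P²
(C(-17) + (1*(-9) - 22)²)/(E(-28, -39) - 4686) = (21*(-17)² + (1*(-9) - 22)²)/(3*(-39) - 4686) = (21*289 + (-9 - 22)²)/(-117 - 4686) = (6069 + (-31)²)/(-4803) = (6069 + 961)*(-1/4803) = 7030*(-1/4803) = -7030/4803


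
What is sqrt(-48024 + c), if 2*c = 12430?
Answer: I*sqrt(41809) ≈ 204.47*I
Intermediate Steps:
c = 6215 (c = (1/2)*12430 = 6215)
sqrt(-48024 + c) = sqrt(-48024 + 6215) = sqrt(-41809) = I*sqrt(41809)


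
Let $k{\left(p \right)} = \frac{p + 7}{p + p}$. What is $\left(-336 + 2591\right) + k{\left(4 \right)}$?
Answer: $\frac{18051}{8} \approx 2256.4$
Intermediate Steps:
$k{\left(p \right)} = \frac{7 + p}{2 p}$
$\left(-336 + 2591\right) + k{\left(4 \right)} = \left(-336 + 2591\right) + \frac{7 + 4}{2 \cdot 4} = 2255 + \frac{1}{2} \cdot \frac{1}{4} \cdot 11 = 2255 + \frac{11}{8} = \frac{18051}{8}$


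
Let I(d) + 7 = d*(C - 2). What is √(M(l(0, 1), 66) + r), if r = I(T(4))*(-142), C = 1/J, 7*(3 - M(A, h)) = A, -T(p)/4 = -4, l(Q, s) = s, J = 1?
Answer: √160174/7 ≈ 57.174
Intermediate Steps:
T(p) = 16 (T(p) = -4*(-4) = 16)
M(A, h) = 3 - A/7
C = 1 (C = 1/1 = 1)
I(d) = -7 - d (I(d) = -7 + d*(1 - 2) = -7 + d*(-1) = -7 - d)
r = 3266 (r = (-7 - 1*16)*(-142) = (-7 - 16)*(-142) = -23*(-142) = 3266)
√(M(l(0, 1), 66) + r) = √((3 - ⅐*1) + 3266) = √((3 - ⅐) + 3266) = √(20/7 + 3266) = √(22882/7) = √160174/7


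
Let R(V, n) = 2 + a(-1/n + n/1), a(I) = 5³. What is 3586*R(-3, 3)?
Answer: 455422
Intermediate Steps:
a(I) = 125
R(V, n) = 127 (R(V, n) = 2 + 125 = 127)
3586*R(-3, 3) = 3586*127 = 455422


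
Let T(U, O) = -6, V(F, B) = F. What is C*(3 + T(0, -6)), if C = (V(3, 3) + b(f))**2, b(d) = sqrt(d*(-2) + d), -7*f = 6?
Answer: -207/7 - 18*sqrt(42)/7 ≈ -46.236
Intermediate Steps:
f = -6/7 (f = -1/7*6 = -6/7 ≈ -0.85714)
b(d) = sqrt(-d) (b(d) = sqrt(-2*d + d) = sqrt(-d))
C = (3 + sqrt(42)/7)**2 (C = (3 + sqrt(-1*(-6/7)))**2 = (3 + sqrt(6/7))**2 = (3 + sqrt(42)/7)**2 ≈ 15.412)
C*(3 + T(0, -6)) = ((21 + sqrt(42))**2/49)*(3 - 6) = ((21 + sqrt(42))**2/49)*(-3) = -3*(21 + sqrt(42))**2/49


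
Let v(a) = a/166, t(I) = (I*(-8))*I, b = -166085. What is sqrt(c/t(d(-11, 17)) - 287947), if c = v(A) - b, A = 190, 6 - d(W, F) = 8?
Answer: I*sqrt(32310753853)/332 ≈ 541.42*I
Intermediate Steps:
d(W, F) = -2 (d(W, F) = 6 - 1*8 = 6 - 8 = -2)
t(I) = -8*I**2 (t(I) = (-8*I)*I = -8*I**2)
v(a) = a/166 (v(a) = a*(1/166) = a/166)
c = 13785150/83 (c = (1/166)*190 - 1*(-166085) = 95/83 + 166085 = 13785150/83 ≈ 1.6609e+5)
sqrt(c/t(d(-11, 17)) - 287947) = sqrt(13785150/(83*((-8*(-2)**2))) - 287947) = sqrt(13785150/(83*((-8*4))) - 287947) = sqrt((13785150/83)/(-32) - 287947) = sqrt((13785150/83)*(-1/32) - 287947) = sqrt(-6892575/1328 - 287947) = sqrt(-389286191/1328) = I*sqrt(32310753853)/332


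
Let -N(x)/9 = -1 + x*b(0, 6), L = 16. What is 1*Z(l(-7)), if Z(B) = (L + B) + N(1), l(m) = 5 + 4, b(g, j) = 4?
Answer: -2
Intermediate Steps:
l(m) = 9
N(x) = 9 - 36*x (N(x) = -9*(-1 + x*4) = -9*(-1 + 4*x) = 9 - 36*x)
Z(B) = -11 + B (Z(B) = (16 + B) + (9 - 36*1) = (16 + B) + (9 - 36) = (16 + B) - 27 = -11 + B)
1*Z(l(-7)) = 1*(-11 + 9) = 1*(-2) = -2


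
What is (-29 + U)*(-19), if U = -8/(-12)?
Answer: 1615/3 ≈ 538.33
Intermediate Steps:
U = 2/3 (U = -8*(-1/12) = 2/3 ≈ 0.66667)
(-29 + U)*(-19) = (-29 + 2/3)*(-19) = -85/3*(-19) = 1615/3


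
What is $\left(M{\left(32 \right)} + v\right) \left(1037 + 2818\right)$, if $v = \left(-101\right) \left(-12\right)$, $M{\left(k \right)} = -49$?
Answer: $4483365$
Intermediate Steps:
$v = 1212$
$\left(M{\left(32 \right)} + v\right) \left(1037 + 2818\right) = \left(-49 + 1212\right) \left(1037 + 2818\right) = 1163 \cdot 3855 = 4483365$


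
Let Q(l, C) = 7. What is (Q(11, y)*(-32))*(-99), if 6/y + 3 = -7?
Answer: 22176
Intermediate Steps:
y = -⅗ (y = 6/(-3 - 7) = 6/(-10) = 6*(-⅒) = -⅗ ≈ -0.60000)
(Q(11, y)*(-32))*(-99) = (7*(-32))*(-99) = -224*(-99) = 22176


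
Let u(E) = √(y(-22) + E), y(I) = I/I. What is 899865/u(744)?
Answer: 179973*√745/149 ≈ 32969.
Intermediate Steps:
y(I) = 1
u(E) = √(1 + E)
899865/u(744) = 899865/(√(1 + 744)) = 899865/(√745) = 899865*(√745/745) = 179973*√745/149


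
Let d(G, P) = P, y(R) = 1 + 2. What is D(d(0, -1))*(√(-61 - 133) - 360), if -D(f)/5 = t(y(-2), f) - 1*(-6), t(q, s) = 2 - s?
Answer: 16200 - 45*I*√194 ≈ 16200.0 - 626.78*I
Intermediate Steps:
y(R) = 3
D(f) = -40 + 5*f (D(f) = -5*((2 - f) - 1*(-6)) = -5*((2 - f) + 6) = -5*(8 - f) = -40 + 5*f)
D(d(0, -1))*(√(-61 - 133) - 360) = (-40 + 5*(-1))*(√(-61 - 133) - 360) = (-40 - 5)*(√(-194) - 360) = -45*(I*√194 - 360) = -45*(-360 + I*√194) = 16200 - 45*I*√194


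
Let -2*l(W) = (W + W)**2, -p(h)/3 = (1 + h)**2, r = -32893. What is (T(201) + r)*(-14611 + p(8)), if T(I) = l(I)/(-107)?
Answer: 51079177646/107 ≈ 4.7738e+8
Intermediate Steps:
p(h) = -3*(1 + h)**2
l(W) = -2*W**2 (l(W) = -(W + W)**2/2 = -4*W**2/2 = -2*W**2)
T(I) = 2*I**2/107 (T(I) = -2*I**2/(-107) = -2*I**2*(-1/107) = 2*I**2/107)
(T(201) + r)*(-14611 + p(8)) = ((2/107)*201**2 - 32893)*(-14611 - 3*(1 + 8)**2) = ((2/107)*40401 - 32893)*(-14611 - 3*9**2) = (80802/107 - 32893)*(-14611 - 3*81) = -3438749*(-14611 - 243)/107 = -3438749/107*(-14854) = 51079177646/107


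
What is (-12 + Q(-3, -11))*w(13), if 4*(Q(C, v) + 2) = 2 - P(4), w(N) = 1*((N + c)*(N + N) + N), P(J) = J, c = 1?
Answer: -10933/2 ≈ -5466.5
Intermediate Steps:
w(N) = N + 2*N*(1 + N) (w(N) = 1*((N + 1)*(N + N) + N) = 1*((1 + N)*(2*N) + N) = 1*(2*N*(1 + N) + N) = 1*(N + 2*N*(1 + N)) = N + 2*N*(1 + N))
Q(C, v) = -5/2 (Q(C, v) = -2 + (2 - 1*4)/4 = -2 + (2 - 4)/4 = -2 + (¼)*(-2) = -2 - ½ = -5/2)
(-12 + Q(-3, -11))*w(13) = (-12 - 5/2)*(13*(3 + 2*13)) = -377*(3 + 26)/2 = -377*29/2 = -29/2*377 = -10933/2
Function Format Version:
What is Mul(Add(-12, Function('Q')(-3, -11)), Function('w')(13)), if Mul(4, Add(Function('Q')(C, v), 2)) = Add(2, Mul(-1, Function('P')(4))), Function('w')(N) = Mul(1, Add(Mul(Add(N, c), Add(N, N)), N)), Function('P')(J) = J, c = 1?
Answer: Rational(-10933, 2) ≈ -5466.5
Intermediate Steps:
Function('w')(N) = Add(N, Mul(2, N, Add(1, N))) (Function('w')(N) = Mul(1, Add(Mul(Add(N, 1), Add(N, N)), N)) = Mul(1, Add(Mul(Add(1, N), Mul(2, N)), N)) = Mul(1, Add(Mul(2, N, Add(1, N)), N)) = Mul(1, Add(N, Mul(2, N, Add(1, N)))) = Add(N, Mul(2, N, Add(1, N))))
Function('Q')(C, v) = Rational(-5, 2) (Function('Q')(C, v) = Add(-2, Mul(Rational(1, 4), Add(2, Mul(-1, 4)))) = Add(-2, Mul(Rational(1, 4), Add(2, -4))) = Add(-2, Mul(Rational(1, 4), -2)) = Add(-2, Rational(-1, 2)) = Rational(-5, 2))
Mul(Add(-12, Function('Q')(-3, -11)), Function('w')(13)) = Mul(Add(-12, Rational(-5, 2)), Mul(13, Add(3, Mul(2, 13)))) = Mul(Rational(-29, 2), Mul(13, Add(3, 26))) = Mul(Rational(-29, 2), Mul(13, 29)) = Mul(Rational(-29, 2), 377) = Rational(-10933, 2)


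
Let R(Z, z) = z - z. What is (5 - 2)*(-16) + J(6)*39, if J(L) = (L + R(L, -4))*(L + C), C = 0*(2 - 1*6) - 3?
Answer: 654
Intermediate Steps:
R(Z, z) = 0
C = -3 (C = 0*(2 - 6) - 3 = 0*(-4) - 3 = 0 - 3 = -3)
J(L) = L*(-3 + L) (J(L) = (L + 0)*(L - 3) = L*(-3 + L))
(5 - 2)*(-16) + J(6)*39 = (5 - 2)*(-16) + (6*(-3 + 6))*39 = 3*(-16) + (6*3)*39 = -48 + 18*39 = -48 + 702 = 654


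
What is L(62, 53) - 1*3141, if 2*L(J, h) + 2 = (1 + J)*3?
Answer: -6095/2 ≈ -3047.5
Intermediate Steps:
L(J, h) = 1/2 + 3*J/2 (L(J, h) = -1 + ((1 + J)*3)/2 = -1 + (3 + 3*J)/2 = -1 + (3/2 + 3*J/2) = 1/2 + 3*J/2)
L(62, 53) - 1*3141 = (1/2 + (3/2)*62) - 1*3141 = (1/2 + 93) - 3141 = 187/2 - 3141 = -6095/2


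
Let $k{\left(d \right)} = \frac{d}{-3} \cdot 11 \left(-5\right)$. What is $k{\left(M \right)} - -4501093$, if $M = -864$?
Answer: $4485253$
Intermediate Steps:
$k{\left(d \right)} = \frac{55 d}{3}$ ($k{\left(d \right)} = d \left(- \frac{1}{3}\right) 11 \left(-5\right) = - \frac{d}{3} \cdot 11 \left(-5\right) = - \frac{11 d}{3} \left(-5\right) = \frac{55 d}{3}$)
$k{\left(M \right)} - -4501093 = \frac{55}{3} \left(-864\right) - -4501093 = -15840 + 4501093 = 4485253$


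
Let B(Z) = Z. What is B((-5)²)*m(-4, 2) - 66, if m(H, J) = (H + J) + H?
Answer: -216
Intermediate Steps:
m(H, J) = J + 2*H
B((-5)²)*m(-4, 2) - 66 = (-5)²*(2 + 2*(-4)) - 66 = 25*(2 - 8) - 66 = 25*(-6) - 66 = -150 - 66 = -216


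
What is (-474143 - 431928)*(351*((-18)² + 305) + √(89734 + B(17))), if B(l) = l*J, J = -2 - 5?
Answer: -200041449309 - 906071*√89615 ≈ -2.0031e+11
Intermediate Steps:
J = -7
B(l) = -7*l (B(l) = l*(-7) = -7*l)
(-474143 - 431928)*(351*((-18)² + 305) + √(89734 + B(17))) = (-474143 - 431928)*(351*((-18)² + 305) + √(89734 - 7*17)) = -906071*(351*(324 + 305) + √(89734 - 119)) = -906071*(351*629 + √89615) = -906071*(220779 + √89615) = -200041449309 - 906071*√89615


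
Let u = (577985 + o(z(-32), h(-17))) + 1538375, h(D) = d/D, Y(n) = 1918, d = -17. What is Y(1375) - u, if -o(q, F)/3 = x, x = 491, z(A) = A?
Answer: -2112969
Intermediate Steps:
h(D) = -17/D
o(q, F) = -1473 (o(q, F) = -3*491 = -1473)
u = 2114887 (u = (577985 - 1473) + 1538375 = 576512 + 1538375 = 2114887)
Y(1375) - u = 1918 - 1*2114887 = 1918 - 2114887 = -2112969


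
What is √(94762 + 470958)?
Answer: 2*√141430 ≈ 752.14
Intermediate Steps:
√(94762 + 470958) = √565720 = 2*√141430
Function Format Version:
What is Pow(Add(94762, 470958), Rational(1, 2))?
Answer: Mul(2, Pow(141430, Rational(1, 2))) ≈ 752.14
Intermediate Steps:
Pow(Add(94762, 470958), Rational(1, 2)) = Pow(565720, Rational(1, 2)) = Mul(2, Pow(141430, Rational(1, 2)))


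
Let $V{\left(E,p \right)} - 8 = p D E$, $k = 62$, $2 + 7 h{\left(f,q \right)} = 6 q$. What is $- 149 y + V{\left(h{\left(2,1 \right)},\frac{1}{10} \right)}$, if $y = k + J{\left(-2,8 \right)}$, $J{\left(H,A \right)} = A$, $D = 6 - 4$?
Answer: $- \frac{364766}{35} \approx -10422.0$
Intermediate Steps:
$h{\left(f,q \right)} = - \frac{2}{7} + \frac{6 q}{7}$
$D = 2$ ($D = 6 - 4 = 2$)
$V{\left(E,p \right)} = 8 + 2 E p$ ($V{\left(E,p \right)} = 8 + p 2 E = 8 + 2 p E = 8 + 2 E p$)
$y = 70$ ($y = 62 + 8 = 70$)
$- 149 y + V{\left(h{\left(2,1 \right)},\frac{1}{10} \right)} = \left(-149\right) 70 + \left(8 + \frac{2 \left(- \frac{2}{7} + \frac{6}{7} \cdot 1\right)}{10}\right) = -10430 + \left(8 + 2 \left(- \frac{2}{7} + \frac{6}{7}\right) \frac{1}{10}\right) = -10430 + \left(8 + 2 \cdot \frac{4}{7} \cdot \frac{1}{10}\right) = -10430 + \left(8 + \frac{4}{35}\right) = -10430 + \frac{284}{35} = - \frac{364766}{35}$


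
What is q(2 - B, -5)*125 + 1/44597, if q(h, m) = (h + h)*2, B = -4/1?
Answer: 133791001/44597 ≈ 3000.0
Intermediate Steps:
B = -4 (B = -4*1 = -4)
q(h, m) = 4*h (q(h, m) = (2*h)*2 = 4*h)
q(2 - B, -5)*125 + 1/44597 = (4*(2 - 1*(-4)))*125 + 1/44597 = (4*(2 + 4))*125 + 1/44597 = (4*6)*125 + 1/44597 = 24*125 + 1/44597 = 3000 + 1/44597 = 133791001/44597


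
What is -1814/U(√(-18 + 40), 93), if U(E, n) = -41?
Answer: 1814/41 ≈ 44.244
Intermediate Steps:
-1814/U(√(-18 + 40), 93) = -1814/(-41) = -1814*(-1/41) = 1814/41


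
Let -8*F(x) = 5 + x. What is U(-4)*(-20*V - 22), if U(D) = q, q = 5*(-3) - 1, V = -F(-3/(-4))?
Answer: 582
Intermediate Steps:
F(x) = -5/8 - x/8 (F(x) = -(5 + x)/8 = -5/8 - x/8)
V = 23/32 (V = -(-5/8 - (-3)/(8*(-4))) = -(-5/8 - (-3)*(-1)/(8*4)) = -(-5/8 - ⅛*¾) = -(-5/8 - 3/32) = -1*(-23/32) = 23/32 ≈ 0.71875)
q = -16 (q = -15 - 1 = -16)
U(D) = -16
U(-4)*(-20*V - 22) = -16*(-20*23/32 - 22) = -16*(-115/8 - 22) = -16*(-291/8) = 582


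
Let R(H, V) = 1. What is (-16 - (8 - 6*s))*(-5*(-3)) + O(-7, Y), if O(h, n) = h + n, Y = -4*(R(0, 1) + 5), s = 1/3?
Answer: -361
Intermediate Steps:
s = ⅓ ≈ 0.33333
Y = -24 (Y = -4*(1 + 5) = -4*6 = -24)
(-16 - (8 - 6*s))*(-5*(-3)) + O(-7, Y) = (-16 - (8 - 6/3))*(-5*(-3)) + (-7 - 24) = (-16 - (8 - 1*2))*15 - 31 = (-16 - (8 - 2))*15 - 31 = (-16 - 1*6)*15 - 31 = (-16 - 6)*15 - 31 = -22*15 - 31 = -330 - 31 = -361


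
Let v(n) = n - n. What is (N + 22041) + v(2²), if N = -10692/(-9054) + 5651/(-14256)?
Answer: 158056523099/7170768 ≈ 22042.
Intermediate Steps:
v(n) = 0
N = 5625611/7170768 (N = -10692*(-1/9054) + 5651*(-1/14256) = 594/503 - 5651/14256 = 5625611/7170768 ≈ 0.78452)
(N + 22041) + v(2²) = (5625611/7170768 + 22041) + 0 = 158056523099/7170768 + 0 = 158056523099/7170768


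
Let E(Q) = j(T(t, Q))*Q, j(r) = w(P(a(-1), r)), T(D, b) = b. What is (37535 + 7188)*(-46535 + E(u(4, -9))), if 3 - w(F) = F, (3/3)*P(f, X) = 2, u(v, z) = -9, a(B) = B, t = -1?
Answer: -2081587312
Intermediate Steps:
P(f, X) = 2
w(F) = 3 - F
j(r) = 1 (j(r) = 3 - 1*2 = 3 - 2 = 1)
E(Q) = Q (E(Q) = 1*Q = Q)
(37535 + 7188)*(-46535 + E(u(4, -9))) = (37535 + 7188)*(-46535 - 9) = 44723*(-46544) = -2081587312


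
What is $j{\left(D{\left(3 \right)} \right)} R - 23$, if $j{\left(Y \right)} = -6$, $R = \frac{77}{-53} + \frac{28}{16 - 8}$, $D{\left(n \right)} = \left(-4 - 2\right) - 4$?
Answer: $- \frac{1870}{53} \approx -35.283$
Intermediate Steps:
$D{\left(n \right)} = -10$ ($D{\left(n \right)} = -6 - 4 = -10$)
$R = \frac{217}{106}$ ($R = 77 \left(- \frac{1}{53}\right) + \frac{28}{8} = - \frac{77}{53} + 28 \cdot \frac{1}{8} = - \frac{77}{53} + \frac{7}{2} = \frac{217}{106} \approx 2.0472$)
$j{\left(D{\left(3 \right)} \right)} R - 23 = \left(-6\right) \frac{217}{106} - 23 = - \frac{651}{53} - 23 = - \frac{1870}{53}$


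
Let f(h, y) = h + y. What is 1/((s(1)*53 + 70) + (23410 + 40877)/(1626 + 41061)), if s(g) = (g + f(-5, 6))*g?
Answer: 1581/280637 ≈ 0.0056336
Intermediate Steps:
s(g) = g*(1 + g) (s(g) = (g + (-5 + 6))*g = (g + 1)*g = (1 + g)*g = g*(1 + g))
1/((s(1)*53 + 70) + (23410 + 40877)/(1626 + 41061)) = 1/(((1*(1 + 1))*53 + 70) + (23410 + 40877)/(1626 + 41061)) = 1/(((1*2)*53 + 70) + 64287/42687) = 1/((2*53 + 70) + 64287*(1/42687)) = 1/((106 + 70) + 2381/1581) = 1/(176 + 2381/1581) = 1/(280637/1581) = 1581/280637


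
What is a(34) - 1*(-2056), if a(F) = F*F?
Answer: 3212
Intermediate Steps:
a(F) = F**2
a(34) - 1*(-2056) = 34**2 - 1*(-2056) = 1156 + 2056 = 3212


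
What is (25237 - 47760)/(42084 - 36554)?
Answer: -22523/5530 ≈ -4.0729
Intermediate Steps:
(25237 - 47760)/(42084 - 36554) = -22523/5530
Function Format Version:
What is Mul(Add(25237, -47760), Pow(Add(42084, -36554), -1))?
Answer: Rational(-22523, 5530) ≈ -4.0729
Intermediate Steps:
Mul(Add(25237, -47760), Pow(Add(42084, -36554), -1)) = Mul(-22523, Pow(5530, -1)) = Mul(-22523, Rational(1, 5530)) = Rational(-22523, 5530)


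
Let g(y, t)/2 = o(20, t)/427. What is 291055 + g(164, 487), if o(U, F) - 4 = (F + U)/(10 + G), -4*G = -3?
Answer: 5344065255/18361 ≈ 2.9106e+5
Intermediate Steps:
G = 3/4 (G = -1/4*(-3) = 3/4 ≈ 0.75000)
o(U, F) = 4 + 4*F/43 + 4*U/43 (o(U, F) = 4 + (F + U)/(10 + 3/4) = 4 + (F + U)/(43/4) = 4 + (F + U)*(4/43) = 4 + (4*F/43 + 4*U/43) = 4 + 4*F/43 + 4*U/43)
g(y, t) = 72/2623 + 8*t/18361 (g(y, t) = 2*((4 + 4*t/43 + (4/43)*20)/427) = 2*((4 + 4*t/43 + 80/43)*(1/427)) = 2*((252/43 + 4*t/43)*(1/427)) = 2*(36/2623 + 4*t/18361) = 72/2623 + 8*t/18361)
291055 + g(164, 487) = 291055 + (72/2623 + (8/18361)*487) = 291055 + (72/2623 + 3896/18361) = 291055 + 4400/18361 = 5344065255/18361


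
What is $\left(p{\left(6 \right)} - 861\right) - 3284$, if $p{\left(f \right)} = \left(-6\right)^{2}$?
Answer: $-4109$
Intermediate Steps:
$p{\left(f \right)} = 36$
$\left(p{\left(6 \right)} - 861\right) - 3284 = \left(36 - 861\right) - 3284 = -825 - 3284 = -4109$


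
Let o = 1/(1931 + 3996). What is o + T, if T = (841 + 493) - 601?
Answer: 4344492/5927 ≈ 733.00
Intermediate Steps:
T = 733 (T = 1334 - 601 = 733)
o = 1/5927 ≈ 0.00016872
o + T = 1/5927 + 733 = 4344492/5927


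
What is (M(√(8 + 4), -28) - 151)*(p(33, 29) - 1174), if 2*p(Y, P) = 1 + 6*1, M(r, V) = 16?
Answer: 316035/2 ≈ 1.5802e+5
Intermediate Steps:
p(Y, P) = 7/2 (p(Y, P) = (1 + 6*1)/2 = (1 + 6)/2 = (½)*7 = 7/2)
(M(√(8 + 4), -28) - 151)*(p(33, 29) - 1174) = (16 - 151)*(7/2 - 1174) = -135*(-2341/2) = 316035/2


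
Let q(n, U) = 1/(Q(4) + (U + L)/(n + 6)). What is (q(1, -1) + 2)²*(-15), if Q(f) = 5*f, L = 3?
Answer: -1270215/20164 ≈ -62.994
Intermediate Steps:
q(n, U) = 1/(20 + (3 + U)/(6 + n)) (q(n, U) = 1/(5*4 + (U + 3)/(n + 6)) = 1/(20 + (3 + U)/(6 + n)))
(q(1, -1) + 2)²*(-15) = ((6 + 1)/(123 - 1 + 20*1) + 2)²*(-15) = (7/(123 - 1 + 20) + 2)²*(-15) = (7/142 + 2)²*(-15) = (291/142)²*(-15) = (84681/20164)*(-15) = -1270215/20164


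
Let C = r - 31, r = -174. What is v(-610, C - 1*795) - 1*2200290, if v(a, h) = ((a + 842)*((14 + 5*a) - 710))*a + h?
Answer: 527932630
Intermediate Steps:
C = -205 (C = -174 - 31 = -205)
v(a, h) = h + a*(-696 + 5*a)*(842 + a) (v(a, h) = ((842 + a)*(-696 + 5*a))*a + h = ((-696 + 5*a)*(842 + a))*a + h = a*(-696 + 5*a)*(842 + a) + h = h + a*(-696 + 5*a)*(842 + a))
v(-610, C - 1*795) - 1*2200290 = ((-205 - 1*795) - 586032*(-610) + 5*(-610)³ + 3514*(-610)²) - 1*2200290 = ((-205 - 795) + 357479520 + 5*(-226981000) + 3514*372100) - 2200290 = (-1000 + 357479520 - 1134905000 + 1307559400) - 2200290 = 530132920 - 2200290 = 527932630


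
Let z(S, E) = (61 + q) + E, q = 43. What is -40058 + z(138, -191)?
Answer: -40145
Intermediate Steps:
z(S, E) = 104 + E (z(S, E) = (61 + 43) + E = 104 + E)
-40058 + z(138, -191) = -40058 + (104 - 191) = -40058 - 87 = -40145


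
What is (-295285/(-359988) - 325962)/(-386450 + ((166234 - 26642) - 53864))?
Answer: 117342113171/108256311336 ≈ 1.0839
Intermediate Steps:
(-295285/(-359988) - 325962)/(-386450 + ((166234 - 26642) - 53864)) = (-295285*(-1/359988) - 325962)/(-386450 + (139592 - 53864)) = (295285/359988 - 325962)/(-386450 + 85728) = -117342113171/359988/(-300722) = -117342113171/359988*(-1/300722) = 117342113171/108256311336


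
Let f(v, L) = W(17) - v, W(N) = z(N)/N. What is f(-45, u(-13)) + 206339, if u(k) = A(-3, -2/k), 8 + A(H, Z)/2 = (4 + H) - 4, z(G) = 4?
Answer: 3508532/17 ≈ 2.0638e+5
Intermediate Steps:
W(N) = 4/N
A(H, Z) = -16 + 2*H (A(H, Z) = -16 + 2*((4 + H) - 4) = -16 + 2*H)
u(k) = -22 (u(k) = -16 + 2*(-3) = -16 - 6 = -22)
f(v, L) = 4/17 - v
f(-45, u(-13)) + 206339 = (4/17 - 1*(-45)) + 206339 = (4/17 + 45) + 206339 = 769/17 + 206339 = 3508532/17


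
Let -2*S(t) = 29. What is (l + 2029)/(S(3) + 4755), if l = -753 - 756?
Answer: 1040/9481 ≈ 0.10969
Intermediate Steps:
S(t) = -29/2 (S(t) = -1/2*29 = -29/2)
l = -1509
(l + 2029)/(S(3) + 4755) = (-1509 + 2029)/(-29/2 + 4755) = 520/(9481/2) = 520*(2/9481) = 1040/9481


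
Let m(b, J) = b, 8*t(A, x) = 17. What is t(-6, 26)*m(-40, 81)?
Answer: -85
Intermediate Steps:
t(A, x) = 17/8 (t(A, x) = (⅛)*17 = 17/8)
t(-6, 26)*m(-40, 81) = (17/8)*(-40) = -85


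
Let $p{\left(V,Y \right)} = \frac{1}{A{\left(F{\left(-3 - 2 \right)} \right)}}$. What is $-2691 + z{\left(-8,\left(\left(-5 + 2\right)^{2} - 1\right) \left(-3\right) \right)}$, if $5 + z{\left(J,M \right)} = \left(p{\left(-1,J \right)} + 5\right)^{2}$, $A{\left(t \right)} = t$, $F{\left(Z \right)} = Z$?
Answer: $- \frac{66824}{25} \approx -2673.0$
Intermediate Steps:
$p{\left(V,Y \right)} = - \frac{1}{5}$ ($p{\left(V,Y \right)} = \frac{1}{-3 - 2} = \frac{1}{-5} = - \frac{1}{5}$)
$z{\left(J,M \right)} = \frac{451}{25}$ ($z{\left(J,M \right)} = -5 + \left(- \frac{1}{5} + 5\right)^{2} = -5 + \left(\frac{24}{5}\right)^{2} = -5 + \frac{576}{25} = \frac{451}{25}$)
$-2691 + z{\left(-8,\left(\left(-5 + 2\right)^{2} - 1\right) \left(-3\right) \right)} = -2691 + \frac{451}{25} = - \frac{66824}{25}$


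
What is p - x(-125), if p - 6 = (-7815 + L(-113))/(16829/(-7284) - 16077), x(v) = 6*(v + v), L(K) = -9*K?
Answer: 16039526574/10647427 ≈ 1506.4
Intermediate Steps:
x(v) = 12*v (x(v) = 6*(2*v) = 12*v)
p = 68386074/10647427 (p = 6 + (-7815 - 9*(-113))/(16829/(-7284) - 16077) = 6 + (-7815 + 1017)/(16829*(-1/7284) - 16077) = 6 - 6798/(-16829/7284 - 16077) = 6 - 6798/(-117121697/7284) = 6 - 6798*(-7284/117121697) = 6 + 4501512/10647427 = 68386074/10647427 ≈ 6.4228)
p - x(-125) = 68386074/10647427 - 12*(-125) = 68386074/10647427 - 1*(-1500) = 68386074/10647427 + 1500 = 16039526574/10647427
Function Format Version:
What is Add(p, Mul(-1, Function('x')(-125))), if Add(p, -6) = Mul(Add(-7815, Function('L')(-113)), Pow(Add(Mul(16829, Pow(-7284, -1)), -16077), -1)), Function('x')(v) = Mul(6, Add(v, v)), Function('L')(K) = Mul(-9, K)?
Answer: Rational(16039526574, 10647427) ≈ 1506.4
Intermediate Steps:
Function('x')(v) = Mul(12, v) (Function('x')(v) = Mul(6, Mul(2, v)) = Mul(12, v))
p = Rational(68386074, 10647427) (p = Add(6, Mul(Add(-7815, Mul(-9, -113)), Pow(Add(Mul(16829, Pow(-7284, -1)), -16077), -1))) = Add(6, Mul(Add(-7815, 1017), Pow(Add(Mul(16829, Rational(-1, 7284)), -16077), -1))) = Add(6, Mul(-6798, Pow(Add(Rational(-16829, 7284), -16077), -1))) = Add(6, Mul(-6798, Pow(Rational(-117121697, 7284), -1))) = Add(6, Mul(-6798, Rational(-7284, 117121697))) = Add(6, Rational(4501512, 10647427)) = Rational(68386074, 10647427) ≈ 6.4228)
Add(p, Mul(-1, Function('x')(-125))) = Add(Rational(68386074, 10647427), Mul(-1, Mul(12, -125))) = Add(Rational(68386074, 10647427), Mul(-1, -1500)) = Add(Rational(68386074, 10647427), 1500) = Rational(16039526574, 10647427)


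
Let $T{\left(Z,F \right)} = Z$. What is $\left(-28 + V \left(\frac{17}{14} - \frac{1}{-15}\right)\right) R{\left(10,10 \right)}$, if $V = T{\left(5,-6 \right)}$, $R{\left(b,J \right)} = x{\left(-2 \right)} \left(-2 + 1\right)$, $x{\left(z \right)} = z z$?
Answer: $\frac{1814}{21} \approx 86.381$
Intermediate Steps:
$x{\left(z \right)} = z^{2}$
$R{\left(b,J \right)} = -4$ ($R{\left(b,J \right)} = \left(-2\right)^{2} \left(-2 + 1\right) = 4 \left(-1\right) = -4$)
$V = 5$
$\left(-28 + V \left(\frac{17}{14} - \frac{1}{-15}\right)\right) R{\left(10,10 \right)} = \left(-28 + 5 \left(\frac{17}{14} - \frac{1}{-15}\right)\right) \left(-4\right) = \left(-28 + 5 \left(17 \cdot \frac{1}{14} - - \frac{1}{15}\right)\right) \left(-4\right) = \left(-28 + 5 \left(\frac{17}{14} + \frac{1}{15}\right)\right) \left(-4\right) = \left(-28 + 5 \cdot \frac{269}{210}\right) \left(-4\right) = \left(-28 + \frac{269}{42}\right) \left(-4\right) = \left(- \frac{907}{42}\right) \left(-4\right) = \frac{1814}{21}$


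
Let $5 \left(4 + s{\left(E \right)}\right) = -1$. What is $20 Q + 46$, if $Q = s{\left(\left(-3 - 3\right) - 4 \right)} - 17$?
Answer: $-378$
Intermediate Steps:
$s{\left(E \right)} = - \frac{21}{5}$ ($s{\left(E \right)} = -4 + \frac{1}{5} \left(-1\right) = -4 - \frac{1}{5} = - \frac{21}{5}$)
$Q = - \frac{106}{5}$ ($Q = - \frac{21}{5} - 17 = - \frac{106}{5} \approx -21.2$)
$20 Q + 46 = 20 \left(- \frac{106}{5}\right) + 46 = -424 + 46 = -378$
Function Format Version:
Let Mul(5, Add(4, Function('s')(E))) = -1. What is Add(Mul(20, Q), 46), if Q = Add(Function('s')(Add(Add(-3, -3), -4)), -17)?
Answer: -378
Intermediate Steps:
Function('s')(E) = Rational(-21, 5) (Function('s')(E) = Add(-4, Mul(Rational(1, 5), -1)) = Add(-4, Rational(-1, 5)) = Rational(-21, 5))
Q = Rational(-106, 5) (Q = Add(Rational(-21, 5), -17) = Rational(-106, 5) ≈ -21.200)
Add(Mul(20, Q), 46) = Add(Mul(20, Rational(-106, 5)), 46) = Add(-424, 46) = -378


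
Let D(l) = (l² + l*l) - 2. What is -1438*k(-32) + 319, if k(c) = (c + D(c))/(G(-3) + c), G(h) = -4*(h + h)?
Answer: 724671/2 ≈ 3.6234e+5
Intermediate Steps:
D(l) = -2 + 2*l² (D(l) = (l² + l²) - 2 = 2*l² - 2 = -2 + 2*l²)
G(h) = -8*h
k(c) = (-2 + c + 2*c²)/(24 + c) (k(c) = (c + (-2 + 2*c²))/(-8*(-3) + c) = (-2 + c + 2*c²)/(24 + c))
-1438*k(-32) + 319 = -1438*(-2 - 32 + 2*(-32)²)/(24 - 32) + 319 = -1438*(-2 - 32 + 2*1024)/(-8) + 319 = -(-719)*(-2 - 32 + 2048)/4 + 319 = -(-719)*2014/4 + 319 = -1438*(-1007/4) + 319 = 724033/2 + 319 = 724671/2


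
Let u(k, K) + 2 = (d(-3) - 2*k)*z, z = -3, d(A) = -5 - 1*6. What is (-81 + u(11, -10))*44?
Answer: 704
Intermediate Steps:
d(A) = -11 (d(A) = -5 - 6 = -11)
u(k, K) = 31 + 6*k (u(k, K) = -2 + (-11 - 2*k)*(-3) = -2 + (33 + 6*k) = 31 + 6*k)
(-81 + u(11, -10))*44 = (-81 + (31 + 6*11))*44 = (-81 + (31 + 66))*44 = (-81 + 97)*44 = 16*44 = 704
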